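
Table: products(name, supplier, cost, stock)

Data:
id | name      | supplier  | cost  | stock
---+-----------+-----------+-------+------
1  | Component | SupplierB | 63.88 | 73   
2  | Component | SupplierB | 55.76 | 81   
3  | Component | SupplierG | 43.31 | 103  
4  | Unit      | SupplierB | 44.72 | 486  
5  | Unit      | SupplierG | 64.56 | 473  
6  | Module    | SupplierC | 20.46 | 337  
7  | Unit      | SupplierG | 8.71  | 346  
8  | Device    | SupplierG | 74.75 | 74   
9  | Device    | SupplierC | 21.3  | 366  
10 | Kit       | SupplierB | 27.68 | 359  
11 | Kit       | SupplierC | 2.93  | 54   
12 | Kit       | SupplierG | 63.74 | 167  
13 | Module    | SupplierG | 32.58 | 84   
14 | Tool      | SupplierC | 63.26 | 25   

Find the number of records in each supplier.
SELECT supplier, COUNT(*) as count
FROM products
GROUP BY supplier

Result:
  SupplierB: 4
  SupplierC: 4
  SupplierG: 6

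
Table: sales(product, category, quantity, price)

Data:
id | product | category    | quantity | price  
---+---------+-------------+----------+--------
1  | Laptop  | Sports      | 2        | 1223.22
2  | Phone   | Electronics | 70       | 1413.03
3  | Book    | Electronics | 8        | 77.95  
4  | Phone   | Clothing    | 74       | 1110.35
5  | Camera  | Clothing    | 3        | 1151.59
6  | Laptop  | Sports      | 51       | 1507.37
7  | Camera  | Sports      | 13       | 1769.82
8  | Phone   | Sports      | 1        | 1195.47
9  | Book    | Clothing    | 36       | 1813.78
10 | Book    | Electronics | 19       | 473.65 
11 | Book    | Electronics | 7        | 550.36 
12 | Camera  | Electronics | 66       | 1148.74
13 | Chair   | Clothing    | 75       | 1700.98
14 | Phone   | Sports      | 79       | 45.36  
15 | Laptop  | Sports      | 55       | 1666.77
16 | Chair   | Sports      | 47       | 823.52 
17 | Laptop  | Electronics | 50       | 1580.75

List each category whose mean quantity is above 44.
SELECT category, AVG(quantity)
FROM sales
GROUP BY category
HAVING AVG(quantity) > 44

Result:
  Clothing: avg=47.00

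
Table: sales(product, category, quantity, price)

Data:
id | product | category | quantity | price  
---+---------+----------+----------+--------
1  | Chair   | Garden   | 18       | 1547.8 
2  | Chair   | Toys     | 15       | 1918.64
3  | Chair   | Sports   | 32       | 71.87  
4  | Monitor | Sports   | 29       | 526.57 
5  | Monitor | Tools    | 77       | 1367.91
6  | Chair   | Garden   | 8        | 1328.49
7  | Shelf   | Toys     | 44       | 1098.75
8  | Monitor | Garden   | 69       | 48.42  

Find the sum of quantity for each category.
SELECT category, SUM(quantity) as result
FROM sales
GROUP BY category

Result:
  Garden: 95
  Sports: 61
  Tools: 77
  Toys: 59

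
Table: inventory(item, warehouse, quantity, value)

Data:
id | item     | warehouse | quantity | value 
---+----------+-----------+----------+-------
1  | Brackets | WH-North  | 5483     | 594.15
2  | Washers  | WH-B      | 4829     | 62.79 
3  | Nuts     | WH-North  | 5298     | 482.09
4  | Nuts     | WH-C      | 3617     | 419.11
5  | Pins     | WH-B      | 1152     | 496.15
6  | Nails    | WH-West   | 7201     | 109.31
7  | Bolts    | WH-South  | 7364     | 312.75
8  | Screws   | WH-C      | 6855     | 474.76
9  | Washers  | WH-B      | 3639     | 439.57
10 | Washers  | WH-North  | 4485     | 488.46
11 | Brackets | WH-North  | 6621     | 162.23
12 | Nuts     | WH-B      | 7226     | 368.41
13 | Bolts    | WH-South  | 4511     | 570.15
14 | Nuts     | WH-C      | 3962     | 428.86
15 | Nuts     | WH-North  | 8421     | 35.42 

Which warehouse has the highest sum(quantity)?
SELECT warehouse, SUM(quantity) as val
FROM inventory
GROUP BY warehouse
ORDER BY val DESC
LIMIT 1

Result: WH-North with sum(quantity) = 30308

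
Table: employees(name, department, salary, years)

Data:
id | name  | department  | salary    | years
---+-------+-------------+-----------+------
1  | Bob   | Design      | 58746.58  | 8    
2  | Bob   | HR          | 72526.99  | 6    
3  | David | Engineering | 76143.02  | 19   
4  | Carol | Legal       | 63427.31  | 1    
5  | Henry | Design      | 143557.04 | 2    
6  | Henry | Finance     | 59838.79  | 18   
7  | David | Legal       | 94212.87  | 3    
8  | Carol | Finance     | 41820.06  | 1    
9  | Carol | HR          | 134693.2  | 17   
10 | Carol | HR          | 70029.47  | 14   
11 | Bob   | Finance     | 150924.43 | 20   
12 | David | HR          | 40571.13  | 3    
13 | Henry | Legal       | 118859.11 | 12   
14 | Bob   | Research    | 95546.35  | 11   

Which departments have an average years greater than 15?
SELECT department, AVG(years)
FROM employees
GROUP BY department
HAVING AVG(years) > 15

Result:
  Engineering: avg=19.00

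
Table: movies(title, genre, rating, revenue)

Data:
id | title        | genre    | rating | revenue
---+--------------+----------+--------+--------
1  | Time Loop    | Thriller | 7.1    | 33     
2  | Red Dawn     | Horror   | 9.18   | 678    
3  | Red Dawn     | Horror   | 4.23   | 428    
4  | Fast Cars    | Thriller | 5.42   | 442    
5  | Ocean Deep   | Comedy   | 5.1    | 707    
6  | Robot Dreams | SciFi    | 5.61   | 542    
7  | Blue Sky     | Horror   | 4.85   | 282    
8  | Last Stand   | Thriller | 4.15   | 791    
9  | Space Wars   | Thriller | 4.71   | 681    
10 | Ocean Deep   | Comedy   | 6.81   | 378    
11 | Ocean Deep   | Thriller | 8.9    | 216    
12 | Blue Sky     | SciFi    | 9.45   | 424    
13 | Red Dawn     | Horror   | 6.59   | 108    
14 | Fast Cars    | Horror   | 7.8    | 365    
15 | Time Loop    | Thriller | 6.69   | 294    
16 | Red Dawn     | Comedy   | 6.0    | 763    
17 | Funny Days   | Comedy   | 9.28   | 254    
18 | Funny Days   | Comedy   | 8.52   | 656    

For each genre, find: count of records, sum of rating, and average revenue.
SELECT genre,
       COUNT(*) as cnt,
       SUM(rating) as total_rating,
       AVG(revenue) as avg_revenue
FROM movies
GROUP BY genre

Result:
  Comedy: 5 records, 35.71 total rating, 551.60 avg revenue
  Horror: 5 records, 32.65 total rating, 372.20 avg revenue
  SciFi: 2 records, 15.06 total rating, 483.00 avg revenue
  Thriller: 6 records, 36.97 total rating, 409.50 avg revenue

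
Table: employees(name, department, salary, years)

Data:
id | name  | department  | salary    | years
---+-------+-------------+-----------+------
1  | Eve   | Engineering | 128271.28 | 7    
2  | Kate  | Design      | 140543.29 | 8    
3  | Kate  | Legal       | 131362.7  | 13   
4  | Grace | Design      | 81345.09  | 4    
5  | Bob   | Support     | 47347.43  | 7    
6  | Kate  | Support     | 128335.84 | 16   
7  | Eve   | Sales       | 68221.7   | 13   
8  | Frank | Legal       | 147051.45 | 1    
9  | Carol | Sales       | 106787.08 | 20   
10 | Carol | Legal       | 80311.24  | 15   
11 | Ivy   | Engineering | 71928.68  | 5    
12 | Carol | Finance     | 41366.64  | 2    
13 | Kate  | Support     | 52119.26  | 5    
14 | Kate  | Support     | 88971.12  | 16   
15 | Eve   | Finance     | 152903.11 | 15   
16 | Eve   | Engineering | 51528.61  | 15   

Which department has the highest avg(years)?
SELECT department, AVG(years) as val
FROM employees
GROUP BY department
ORDER BY val DESC
LIMIT 1

Result: Sales with avg(years) = 16.50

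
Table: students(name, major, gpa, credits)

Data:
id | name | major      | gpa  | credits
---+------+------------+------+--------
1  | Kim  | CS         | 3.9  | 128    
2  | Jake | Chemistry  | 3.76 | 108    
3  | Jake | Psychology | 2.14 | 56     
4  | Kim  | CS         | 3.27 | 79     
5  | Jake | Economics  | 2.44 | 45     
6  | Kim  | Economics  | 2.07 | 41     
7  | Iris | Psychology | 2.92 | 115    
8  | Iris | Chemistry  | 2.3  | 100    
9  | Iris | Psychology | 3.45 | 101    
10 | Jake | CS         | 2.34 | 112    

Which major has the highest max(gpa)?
SELECT major, MAX(gpa) as val
FROM students
GROUP BY major
ORDER BY val DESC
LIMIT 1

Result: CS with max(gpa) = 3.90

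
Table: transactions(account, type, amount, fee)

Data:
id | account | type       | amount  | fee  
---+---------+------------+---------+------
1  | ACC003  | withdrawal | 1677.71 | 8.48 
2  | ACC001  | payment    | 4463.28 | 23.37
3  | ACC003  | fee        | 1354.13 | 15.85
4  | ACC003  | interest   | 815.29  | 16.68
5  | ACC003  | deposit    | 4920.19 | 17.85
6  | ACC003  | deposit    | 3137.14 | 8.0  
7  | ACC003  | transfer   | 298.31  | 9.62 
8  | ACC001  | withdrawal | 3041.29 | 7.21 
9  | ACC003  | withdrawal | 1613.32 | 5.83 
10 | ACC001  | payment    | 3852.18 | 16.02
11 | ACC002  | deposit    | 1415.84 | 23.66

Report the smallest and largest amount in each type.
SELECT type, MIN(amount), MAX(amount)
FROM transactions
GROUP BY type

Result:
  deposit: min=1415.84, max=4920.19
  fee: min=1354.13, max=1354.13
  interest: min=815.29, max=815.29
  payment: min=3852.18, max=4463.28
  transfer: min=298.31, max=298.31
  withdrawal: min=1613.32, max=3041.29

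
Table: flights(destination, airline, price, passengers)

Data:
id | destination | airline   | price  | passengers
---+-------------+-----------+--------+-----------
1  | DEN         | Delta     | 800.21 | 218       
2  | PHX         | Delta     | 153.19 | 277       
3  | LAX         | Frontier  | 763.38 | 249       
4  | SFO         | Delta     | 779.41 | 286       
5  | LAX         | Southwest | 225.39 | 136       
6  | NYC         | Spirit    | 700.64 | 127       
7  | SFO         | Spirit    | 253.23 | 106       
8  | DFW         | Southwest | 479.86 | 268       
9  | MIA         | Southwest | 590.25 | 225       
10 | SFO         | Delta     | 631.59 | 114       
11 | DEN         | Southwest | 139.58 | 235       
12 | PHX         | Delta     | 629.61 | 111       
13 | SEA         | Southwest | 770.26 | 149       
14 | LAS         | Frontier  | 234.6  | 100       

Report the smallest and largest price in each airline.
SELECT airline, MIN(price), MAX(price)
FROM flights
GROUP BY airline

Result:
  Delta: min=153.19, max=800.21
  Frontier: min=234.60, max=763.38
  Southwest: min=139.58, max=770.26
  Spirit: min=253.23, max=700.64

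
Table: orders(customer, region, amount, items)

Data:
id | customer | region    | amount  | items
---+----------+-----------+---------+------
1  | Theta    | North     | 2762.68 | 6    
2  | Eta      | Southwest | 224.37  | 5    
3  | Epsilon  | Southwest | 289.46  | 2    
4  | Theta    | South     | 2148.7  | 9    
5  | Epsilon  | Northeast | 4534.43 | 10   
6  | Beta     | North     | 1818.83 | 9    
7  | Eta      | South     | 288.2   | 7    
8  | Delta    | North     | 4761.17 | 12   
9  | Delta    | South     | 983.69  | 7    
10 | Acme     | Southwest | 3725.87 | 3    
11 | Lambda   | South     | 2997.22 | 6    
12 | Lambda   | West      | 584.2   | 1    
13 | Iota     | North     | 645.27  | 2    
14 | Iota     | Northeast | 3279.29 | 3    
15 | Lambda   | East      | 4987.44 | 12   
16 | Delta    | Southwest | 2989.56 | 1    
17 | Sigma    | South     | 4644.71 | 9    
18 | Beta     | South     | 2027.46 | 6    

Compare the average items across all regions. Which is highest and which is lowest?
SELECT region, AVG(items)
FROM orders
GROUP BY region
ORDER BY AVG(items)

All groups:
  West: 1.00
  Southwest: 2.75
  Northeast: 6.50
  North: 7.25
  South: 7.33
  East: 12.00

Highest: East (12.00)
Lowest: West (1.00)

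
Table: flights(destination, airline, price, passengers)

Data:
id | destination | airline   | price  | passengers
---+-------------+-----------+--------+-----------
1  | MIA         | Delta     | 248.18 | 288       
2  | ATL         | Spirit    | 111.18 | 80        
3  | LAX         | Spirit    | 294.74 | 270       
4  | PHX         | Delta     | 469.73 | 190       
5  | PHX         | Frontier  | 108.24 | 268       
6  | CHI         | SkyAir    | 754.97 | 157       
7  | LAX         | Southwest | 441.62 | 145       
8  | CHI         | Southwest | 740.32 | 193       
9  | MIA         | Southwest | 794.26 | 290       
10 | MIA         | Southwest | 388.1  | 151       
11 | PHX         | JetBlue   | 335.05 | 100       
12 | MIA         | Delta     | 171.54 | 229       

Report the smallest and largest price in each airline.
SELECT airline, MIN(price), MAX(price)
FROM flights
GROUP BY airline

Result:
  Delta: min=171.54, max=469.73
  Frontier: min=108.24, max=108.24
  JetBlue: min=335.05, max=335.05
  SkyAir: min=754.97, max=754.97
  Southwest: min=388.10, max=794.26
  Spirit: min=111.18, max=294.74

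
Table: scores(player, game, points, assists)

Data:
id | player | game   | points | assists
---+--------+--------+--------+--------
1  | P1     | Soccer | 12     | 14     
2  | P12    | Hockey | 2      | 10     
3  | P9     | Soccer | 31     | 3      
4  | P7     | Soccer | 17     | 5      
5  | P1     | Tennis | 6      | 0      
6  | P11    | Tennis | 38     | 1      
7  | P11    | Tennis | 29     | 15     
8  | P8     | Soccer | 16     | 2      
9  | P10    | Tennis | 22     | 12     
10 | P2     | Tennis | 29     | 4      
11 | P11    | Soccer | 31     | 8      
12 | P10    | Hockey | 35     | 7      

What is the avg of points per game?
SELECT game, AVG(points) as result
FROM scores
GROUP BY game

Result:
  Hockey: 18.50
  Soccer: 21.40
  Tennis: 24.80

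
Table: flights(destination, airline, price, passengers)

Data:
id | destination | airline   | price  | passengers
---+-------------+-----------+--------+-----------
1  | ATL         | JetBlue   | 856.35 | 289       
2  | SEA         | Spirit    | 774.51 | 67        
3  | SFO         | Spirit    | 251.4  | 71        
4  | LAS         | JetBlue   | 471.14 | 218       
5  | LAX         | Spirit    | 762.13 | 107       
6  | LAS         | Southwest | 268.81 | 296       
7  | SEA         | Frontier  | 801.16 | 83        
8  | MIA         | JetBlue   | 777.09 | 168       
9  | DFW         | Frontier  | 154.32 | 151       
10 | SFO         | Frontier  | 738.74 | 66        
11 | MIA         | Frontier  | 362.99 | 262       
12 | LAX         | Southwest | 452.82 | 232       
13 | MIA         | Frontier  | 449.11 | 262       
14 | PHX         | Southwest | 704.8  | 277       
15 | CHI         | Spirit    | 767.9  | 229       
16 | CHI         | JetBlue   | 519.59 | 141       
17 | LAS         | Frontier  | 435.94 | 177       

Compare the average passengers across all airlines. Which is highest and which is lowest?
SELECT airline, AVG(passengers)
FROM flights
GROUP BY airline
ORDER BY AVG(passengers)

All groups:
  Spirit: 118.50
  Frontier: 166.83
  JetBlue: 204.00
  Southwest: 268.33

Highest: Southwest (268.33)
Lowest: Spirit (118.50)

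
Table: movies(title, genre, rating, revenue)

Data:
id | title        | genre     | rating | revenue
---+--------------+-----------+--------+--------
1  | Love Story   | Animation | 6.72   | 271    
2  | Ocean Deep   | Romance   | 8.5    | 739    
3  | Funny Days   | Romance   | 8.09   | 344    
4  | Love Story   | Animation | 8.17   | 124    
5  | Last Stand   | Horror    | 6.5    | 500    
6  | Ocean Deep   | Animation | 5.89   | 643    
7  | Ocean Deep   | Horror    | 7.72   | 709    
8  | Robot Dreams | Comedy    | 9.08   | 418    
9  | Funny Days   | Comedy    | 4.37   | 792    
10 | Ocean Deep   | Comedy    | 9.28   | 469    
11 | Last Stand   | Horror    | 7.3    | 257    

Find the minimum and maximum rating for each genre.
SELECT genre, MIN(rating), MAX(rating)
FROM movies
GROUP BY genre

Result:
  Animation: min=5.89, max=8.17
  Comedy: min=4.37, max=9.28
  Horror: min=6.50, max=7.72
  Romance: min=8.09, max=8.50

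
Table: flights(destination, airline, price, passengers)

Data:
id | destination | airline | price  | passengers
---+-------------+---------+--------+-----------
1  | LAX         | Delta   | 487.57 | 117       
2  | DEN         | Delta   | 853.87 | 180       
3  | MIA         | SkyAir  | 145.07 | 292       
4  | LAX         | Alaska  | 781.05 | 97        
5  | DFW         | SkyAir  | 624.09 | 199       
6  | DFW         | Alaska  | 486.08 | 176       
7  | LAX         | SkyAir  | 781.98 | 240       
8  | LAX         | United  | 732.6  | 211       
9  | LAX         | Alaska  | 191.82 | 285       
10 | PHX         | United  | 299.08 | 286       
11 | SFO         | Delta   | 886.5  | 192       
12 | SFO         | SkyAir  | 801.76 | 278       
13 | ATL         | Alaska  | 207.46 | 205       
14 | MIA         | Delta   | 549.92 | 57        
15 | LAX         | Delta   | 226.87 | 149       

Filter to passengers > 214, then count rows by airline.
SELECT airline, COUNT(*)
FROM flights
WHERE passengers > 214
GROUP BY airline

Note: WHERE filters rows before grouping.

Result:
  Alaska: 1
  SkyAir: 3
  United: 1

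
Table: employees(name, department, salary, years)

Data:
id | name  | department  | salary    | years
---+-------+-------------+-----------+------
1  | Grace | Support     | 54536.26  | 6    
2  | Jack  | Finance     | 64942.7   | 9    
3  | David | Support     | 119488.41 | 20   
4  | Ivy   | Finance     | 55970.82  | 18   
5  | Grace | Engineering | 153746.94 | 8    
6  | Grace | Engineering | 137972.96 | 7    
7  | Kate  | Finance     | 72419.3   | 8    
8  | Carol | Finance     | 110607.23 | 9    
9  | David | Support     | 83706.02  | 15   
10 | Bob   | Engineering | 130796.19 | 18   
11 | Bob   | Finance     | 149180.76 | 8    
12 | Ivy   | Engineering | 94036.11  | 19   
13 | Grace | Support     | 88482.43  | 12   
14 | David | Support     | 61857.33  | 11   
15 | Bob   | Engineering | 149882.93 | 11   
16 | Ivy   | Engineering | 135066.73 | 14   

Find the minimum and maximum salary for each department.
SELECT department, MIN(salary), MAX(salary)
FROM employees
GROUP BY department

Result:
  Engineering: min=94036.11, max=153746.94
  Finance: min=55970.82, max=149180.76
  Support: min=54536.26, max=119488.41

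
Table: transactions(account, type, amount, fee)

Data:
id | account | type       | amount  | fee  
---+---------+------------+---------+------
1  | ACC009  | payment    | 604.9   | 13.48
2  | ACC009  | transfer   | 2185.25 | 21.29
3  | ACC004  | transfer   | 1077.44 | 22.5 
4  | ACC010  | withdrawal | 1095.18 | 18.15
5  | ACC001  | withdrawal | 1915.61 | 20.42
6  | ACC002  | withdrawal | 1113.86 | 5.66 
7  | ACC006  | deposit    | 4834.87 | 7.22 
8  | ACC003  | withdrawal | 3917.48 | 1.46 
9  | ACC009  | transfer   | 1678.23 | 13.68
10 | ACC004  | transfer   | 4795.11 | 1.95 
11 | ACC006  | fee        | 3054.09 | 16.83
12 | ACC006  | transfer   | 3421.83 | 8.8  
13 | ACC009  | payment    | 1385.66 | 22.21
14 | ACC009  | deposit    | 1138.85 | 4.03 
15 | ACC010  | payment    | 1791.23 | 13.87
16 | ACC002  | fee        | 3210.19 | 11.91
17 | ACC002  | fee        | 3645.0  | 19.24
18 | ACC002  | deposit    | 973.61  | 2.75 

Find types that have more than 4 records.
SELECT type, COUNT(*) as cnt
FROM transactions
GROUP BY type
HAVING COUNT(*) > 4

Result:
  transfer: 5

Note: HAVING filters groups after aggregation, WHERE filters rows before.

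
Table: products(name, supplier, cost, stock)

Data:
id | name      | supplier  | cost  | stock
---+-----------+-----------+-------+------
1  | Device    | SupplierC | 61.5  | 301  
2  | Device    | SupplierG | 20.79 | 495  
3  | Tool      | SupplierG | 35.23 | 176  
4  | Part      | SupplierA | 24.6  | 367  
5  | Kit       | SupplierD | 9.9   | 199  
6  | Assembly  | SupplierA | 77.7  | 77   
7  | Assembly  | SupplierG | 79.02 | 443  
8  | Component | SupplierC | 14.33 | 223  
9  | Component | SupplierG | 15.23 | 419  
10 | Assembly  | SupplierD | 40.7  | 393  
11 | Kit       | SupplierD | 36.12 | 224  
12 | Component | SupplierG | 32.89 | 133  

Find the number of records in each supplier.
SELECT supplier, COUNT(*) as count
FROM products
GROUP BY supplier

Result:
  SupplierA: 2
  SupplierC: 2
  SupplierD: 3
  SupplierG: 5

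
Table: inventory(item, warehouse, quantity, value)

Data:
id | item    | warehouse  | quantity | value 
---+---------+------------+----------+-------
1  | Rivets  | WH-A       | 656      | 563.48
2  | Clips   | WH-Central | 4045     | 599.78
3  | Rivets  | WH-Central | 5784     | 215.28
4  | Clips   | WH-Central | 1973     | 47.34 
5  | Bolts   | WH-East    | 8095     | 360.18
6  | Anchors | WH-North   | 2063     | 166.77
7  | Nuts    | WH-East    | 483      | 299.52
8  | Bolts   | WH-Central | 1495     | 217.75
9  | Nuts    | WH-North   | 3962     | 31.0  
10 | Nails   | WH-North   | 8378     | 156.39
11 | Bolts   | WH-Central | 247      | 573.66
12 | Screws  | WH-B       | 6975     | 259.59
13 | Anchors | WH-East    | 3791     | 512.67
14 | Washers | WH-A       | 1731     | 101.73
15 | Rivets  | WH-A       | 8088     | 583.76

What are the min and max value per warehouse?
SELECT warehouse, MIN(value), MAX(value)
FROM inventory
GROUP BY warehouse

Result:
  WH-A: min=101.73, max=583.76
  WH-B: min=259.59, max=259.59
  WH-Central: min=47.34, max=599.78
  WH-East: min=299.52, max=512.67
  WH-North: min=31.00, max=166.77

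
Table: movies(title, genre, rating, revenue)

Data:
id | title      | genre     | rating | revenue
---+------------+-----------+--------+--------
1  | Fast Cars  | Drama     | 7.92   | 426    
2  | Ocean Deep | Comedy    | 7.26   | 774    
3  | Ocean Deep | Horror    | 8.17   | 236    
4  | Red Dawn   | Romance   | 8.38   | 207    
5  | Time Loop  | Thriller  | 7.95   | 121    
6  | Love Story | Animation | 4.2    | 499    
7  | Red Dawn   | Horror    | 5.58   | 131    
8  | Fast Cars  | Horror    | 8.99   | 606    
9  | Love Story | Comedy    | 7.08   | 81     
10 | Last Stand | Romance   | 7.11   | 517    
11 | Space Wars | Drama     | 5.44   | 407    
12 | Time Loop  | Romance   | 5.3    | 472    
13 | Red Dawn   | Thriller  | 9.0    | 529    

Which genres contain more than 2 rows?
SELECT genre, COUNT(*) as cnt
FROM movies
GROUP BY genre
HAVING COUNT(*) > 2

Result:
  Horror: 3
  Romance: 3

Note: HAVING filters groups after aggregation, WHERE filters rows before.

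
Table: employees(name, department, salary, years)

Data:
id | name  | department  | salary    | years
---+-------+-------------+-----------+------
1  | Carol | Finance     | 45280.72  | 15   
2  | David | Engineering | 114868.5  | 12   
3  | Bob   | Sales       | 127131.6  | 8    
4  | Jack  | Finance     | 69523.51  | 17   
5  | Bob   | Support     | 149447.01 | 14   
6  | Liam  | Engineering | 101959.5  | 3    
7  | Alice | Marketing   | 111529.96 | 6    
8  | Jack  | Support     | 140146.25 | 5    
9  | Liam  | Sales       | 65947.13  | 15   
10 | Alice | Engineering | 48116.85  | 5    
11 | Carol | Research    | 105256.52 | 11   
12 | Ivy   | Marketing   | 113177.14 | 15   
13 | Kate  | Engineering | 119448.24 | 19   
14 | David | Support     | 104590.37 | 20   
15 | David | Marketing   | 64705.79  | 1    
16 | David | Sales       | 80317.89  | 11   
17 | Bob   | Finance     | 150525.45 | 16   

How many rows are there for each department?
SELECT department, COUNT(*) as count
FROM employees
GROUP BY department

Result:
  Engineering: 4
  Finance: 3
  Marketing: 3
  Research: 1
  Sales: 3
  Support: 3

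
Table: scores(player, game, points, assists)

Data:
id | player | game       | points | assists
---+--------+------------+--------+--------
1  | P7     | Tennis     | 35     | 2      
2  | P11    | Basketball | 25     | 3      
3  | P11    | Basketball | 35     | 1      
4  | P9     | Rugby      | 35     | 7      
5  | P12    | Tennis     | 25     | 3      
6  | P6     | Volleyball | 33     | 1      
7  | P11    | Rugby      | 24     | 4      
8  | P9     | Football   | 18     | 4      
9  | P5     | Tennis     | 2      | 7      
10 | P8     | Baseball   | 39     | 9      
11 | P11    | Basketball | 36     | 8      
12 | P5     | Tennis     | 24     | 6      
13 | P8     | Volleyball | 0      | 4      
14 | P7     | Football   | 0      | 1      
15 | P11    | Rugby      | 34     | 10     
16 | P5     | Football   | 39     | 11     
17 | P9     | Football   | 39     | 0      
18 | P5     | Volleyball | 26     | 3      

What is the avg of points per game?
SELECT game, AVG(points) as result
FROM scores
GROUP BY game

Result:
  Baseball: 39.00
  Basketball: 32.00
  Football: 24.00
  Rugby: 31.00
  Tennis: 21.50
  Volleyball: 19.67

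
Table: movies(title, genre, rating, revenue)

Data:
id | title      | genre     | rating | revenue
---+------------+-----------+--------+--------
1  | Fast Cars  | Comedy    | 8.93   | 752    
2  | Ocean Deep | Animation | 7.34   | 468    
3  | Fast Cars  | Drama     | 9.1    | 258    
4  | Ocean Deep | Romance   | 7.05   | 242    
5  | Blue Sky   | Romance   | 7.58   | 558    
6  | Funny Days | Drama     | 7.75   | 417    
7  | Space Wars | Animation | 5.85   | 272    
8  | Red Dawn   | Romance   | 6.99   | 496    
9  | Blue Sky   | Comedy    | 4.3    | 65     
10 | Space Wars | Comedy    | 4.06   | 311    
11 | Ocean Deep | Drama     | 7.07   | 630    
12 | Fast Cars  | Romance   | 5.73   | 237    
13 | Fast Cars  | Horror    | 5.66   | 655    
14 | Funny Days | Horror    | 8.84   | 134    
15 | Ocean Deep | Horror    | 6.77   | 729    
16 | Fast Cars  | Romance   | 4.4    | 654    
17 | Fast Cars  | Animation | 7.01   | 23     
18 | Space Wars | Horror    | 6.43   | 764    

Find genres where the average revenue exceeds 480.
SELECT genre, AVG(revenue)
FROM movies
GROUP BY genre
HAVING AVG(revenue) > 480

Result:
  Horror: avg=570.50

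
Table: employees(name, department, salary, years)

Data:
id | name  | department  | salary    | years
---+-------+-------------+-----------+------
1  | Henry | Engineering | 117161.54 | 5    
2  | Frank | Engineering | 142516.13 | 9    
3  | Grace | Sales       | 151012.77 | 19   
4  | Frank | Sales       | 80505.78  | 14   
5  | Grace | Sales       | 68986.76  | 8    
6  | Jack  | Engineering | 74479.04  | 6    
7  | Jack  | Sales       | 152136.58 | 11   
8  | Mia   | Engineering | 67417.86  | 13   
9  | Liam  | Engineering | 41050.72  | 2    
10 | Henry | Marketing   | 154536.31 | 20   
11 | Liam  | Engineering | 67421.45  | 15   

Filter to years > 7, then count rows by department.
SELECT department, COUNT(*)
FROM employees
WHERE years > 7
GROUP BY department

Note: WHERE filters rows before grouping.

Result:
  Engineering: 3
  Marketing: 1
  Sales: 4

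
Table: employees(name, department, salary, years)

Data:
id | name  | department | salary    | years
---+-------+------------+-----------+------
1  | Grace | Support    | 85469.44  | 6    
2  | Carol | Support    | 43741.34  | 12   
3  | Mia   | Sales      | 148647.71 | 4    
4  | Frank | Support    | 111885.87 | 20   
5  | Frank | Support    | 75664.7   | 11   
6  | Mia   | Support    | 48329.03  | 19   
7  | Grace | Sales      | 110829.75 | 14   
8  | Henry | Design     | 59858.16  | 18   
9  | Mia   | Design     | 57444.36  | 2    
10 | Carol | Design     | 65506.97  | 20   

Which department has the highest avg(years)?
SELECT department, AVG(years) as val
FROM employees
GROUP BY department
ORDER BY val DESC
LIMIT 1

Result: Support with avg(years) = 13.60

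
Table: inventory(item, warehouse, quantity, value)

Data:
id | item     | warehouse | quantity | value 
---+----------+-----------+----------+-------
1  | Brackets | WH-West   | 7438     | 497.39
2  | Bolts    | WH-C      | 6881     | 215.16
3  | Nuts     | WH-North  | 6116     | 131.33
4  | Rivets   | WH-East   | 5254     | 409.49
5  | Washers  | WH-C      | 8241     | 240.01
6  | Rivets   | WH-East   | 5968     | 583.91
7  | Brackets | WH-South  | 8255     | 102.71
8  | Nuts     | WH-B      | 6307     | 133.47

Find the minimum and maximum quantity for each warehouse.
SELECT warehouse, MIN(quantity), MAX(quantity)
FROM inventory
GROUP BY warehouse

Result:
  WH-B: min=6307, max=6307
  WH-C: min=6881, max=8241
  WH-East: min=5254, max=5968
  WH-North: min=6116, max=6116
  WH-South: min=8255, max=8255
  WH-West: min=7438, max=7438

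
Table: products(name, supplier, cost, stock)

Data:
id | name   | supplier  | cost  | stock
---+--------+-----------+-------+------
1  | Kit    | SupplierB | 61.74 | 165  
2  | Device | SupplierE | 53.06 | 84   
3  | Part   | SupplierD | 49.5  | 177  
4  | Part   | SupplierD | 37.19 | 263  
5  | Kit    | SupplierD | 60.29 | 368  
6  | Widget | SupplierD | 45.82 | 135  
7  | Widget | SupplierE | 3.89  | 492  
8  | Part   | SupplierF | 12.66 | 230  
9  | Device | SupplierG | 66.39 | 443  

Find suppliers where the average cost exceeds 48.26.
SELECT supplier, AVG(cost)
FROM products
GROUP BY supplier
HAVING AVG(cost) > 48.26

Result:
  SupplierB: avg=61.74
  SupplierG: avg=66.39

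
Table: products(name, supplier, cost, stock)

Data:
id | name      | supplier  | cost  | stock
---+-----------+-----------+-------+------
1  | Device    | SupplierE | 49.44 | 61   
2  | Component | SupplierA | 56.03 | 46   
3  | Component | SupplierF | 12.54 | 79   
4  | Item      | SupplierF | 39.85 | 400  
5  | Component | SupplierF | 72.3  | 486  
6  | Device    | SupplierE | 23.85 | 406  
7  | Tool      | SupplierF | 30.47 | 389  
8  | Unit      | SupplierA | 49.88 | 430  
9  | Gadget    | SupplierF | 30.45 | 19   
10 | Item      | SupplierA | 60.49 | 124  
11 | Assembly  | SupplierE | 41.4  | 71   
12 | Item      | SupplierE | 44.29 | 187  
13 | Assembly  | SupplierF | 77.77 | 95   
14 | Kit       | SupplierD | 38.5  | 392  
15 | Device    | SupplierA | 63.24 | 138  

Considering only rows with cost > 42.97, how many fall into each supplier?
SELECT supplier, COUNT(*)
FROM products
WHERE cost > 42.97
GROUP BY supplier

Note: WHERE filters rows before grouping.

Result:
  SupplierA: 4
  SupplierE: 2
  SupplierF: 2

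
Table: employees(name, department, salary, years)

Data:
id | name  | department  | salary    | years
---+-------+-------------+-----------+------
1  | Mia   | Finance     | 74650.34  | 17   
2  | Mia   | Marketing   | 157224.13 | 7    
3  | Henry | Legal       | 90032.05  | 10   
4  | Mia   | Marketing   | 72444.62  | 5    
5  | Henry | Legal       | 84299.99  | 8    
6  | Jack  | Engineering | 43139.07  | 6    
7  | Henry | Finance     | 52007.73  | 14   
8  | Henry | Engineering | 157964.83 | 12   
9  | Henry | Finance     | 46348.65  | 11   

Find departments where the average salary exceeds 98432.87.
SELECT department, AVG(salary)
FROM employees
GROUP BY department
HAVING AVG(salary) > 98432.87

Result:
  Engineering: avg=100551.95
  Marketing: avg=114834.38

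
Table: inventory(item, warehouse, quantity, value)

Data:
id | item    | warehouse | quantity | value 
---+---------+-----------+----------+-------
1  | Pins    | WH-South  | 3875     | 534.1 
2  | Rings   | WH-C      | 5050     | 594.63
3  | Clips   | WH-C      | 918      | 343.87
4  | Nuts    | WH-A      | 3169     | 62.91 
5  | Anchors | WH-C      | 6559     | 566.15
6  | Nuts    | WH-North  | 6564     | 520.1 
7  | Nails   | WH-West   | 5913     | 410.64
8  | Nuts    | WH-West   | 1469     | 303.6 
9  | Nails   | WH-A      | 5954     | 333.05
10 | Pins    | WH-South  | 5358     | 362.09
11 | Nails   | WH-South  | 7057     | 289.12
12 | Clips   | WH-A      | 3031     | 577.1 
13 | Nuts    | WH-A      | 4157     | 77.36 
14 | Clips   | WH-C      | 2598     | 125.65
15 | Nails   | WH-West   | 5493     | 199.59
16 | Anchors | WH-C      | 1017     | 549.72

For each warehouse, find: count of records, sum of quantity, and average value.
SELECT warehouse,
       COUNT(*) as cnt,
       SUM(quantity) as total_quantity,
       AVG(value) as avg_value
FROM inventory
GROUP BY warehouse

Result:
  WH-A: 4 records, 16311 total quantity, 262.61 avg value
  WH-C: 5 records, 16142 total quantity, 436.00 avg value
  WH-North: 1 records, 6564 total quantity, 520.10 avg value
  WH-South: 3 records, 16290 total quantity, 395.10 avg value
  WH-West: 3 records, 12875 total quantity, 304.61 avg value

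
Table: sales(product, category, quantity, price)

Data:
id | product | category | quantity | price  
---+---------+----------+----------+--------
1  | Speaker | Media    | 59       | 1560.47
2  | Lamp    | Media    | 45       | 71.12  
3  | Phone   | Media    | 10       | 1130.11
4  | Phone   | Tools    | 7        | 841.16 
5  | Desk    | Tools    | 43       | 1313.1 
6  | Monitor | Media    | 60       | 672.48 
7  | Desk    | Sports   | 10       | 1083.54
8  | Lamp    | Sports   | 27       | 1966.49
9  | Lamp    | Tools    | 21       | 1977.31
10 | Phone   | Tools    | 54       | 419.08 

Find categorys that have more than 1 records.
SELECT category, COUNT(*) as cnt
FROM sales
GROUP BY category
HAVING COUNT(*) > 1

Result:
  Media: 4
  Sports: 2
  Tools: 4

Note: HAVING filters groups after aggregation, WHERE filters rows before.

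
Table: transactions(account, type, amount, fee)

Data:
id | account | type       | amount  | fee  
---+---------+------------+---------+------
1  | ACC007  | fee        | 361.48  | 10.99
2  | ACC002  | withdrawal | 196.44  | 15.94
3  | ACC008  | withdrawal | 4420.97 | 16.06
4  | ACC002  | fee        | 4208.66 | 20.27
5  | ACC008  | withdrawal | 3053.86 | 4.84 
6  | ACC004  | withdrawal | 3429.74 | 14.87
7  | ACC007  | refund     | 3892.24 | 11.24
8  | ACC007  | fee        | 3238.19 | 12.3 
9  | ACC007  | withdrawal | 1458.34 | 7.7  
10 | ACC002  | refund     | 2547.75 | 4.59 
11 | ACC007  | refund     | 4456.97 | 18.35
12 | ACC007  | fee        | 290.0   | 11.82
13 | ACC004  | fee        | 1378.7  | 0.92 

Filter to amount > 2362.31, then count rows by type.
SELECT type, COUNT(*)
FROM transactions
WHERE amount > 2362.31
GROUP BY type

Note: WHERE filters rows before grouping.

Result:
  fee: 2
  refund: 3
  withdrawal: 3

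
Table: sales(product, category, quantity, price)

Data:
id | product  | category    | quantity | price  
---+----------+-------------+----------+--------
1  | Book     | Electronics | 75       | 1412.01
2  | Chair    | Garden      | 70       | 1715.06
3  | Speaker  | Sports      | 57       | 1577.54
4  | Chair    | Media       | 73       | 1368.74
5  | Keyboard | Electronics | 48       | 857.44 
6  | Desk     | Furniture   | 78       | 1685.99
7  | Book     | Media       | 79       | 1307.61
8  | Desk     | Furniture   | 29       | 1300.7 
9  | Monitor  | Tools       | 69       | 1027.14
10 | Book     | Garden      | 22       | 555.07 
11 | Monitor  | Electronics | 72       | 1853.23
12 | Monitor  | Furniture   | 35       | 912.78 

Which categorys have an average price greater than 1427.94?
SELECT category, AVG(price)
FROM sales
GROUP BY category
HAVING AVG(price) > 1427.94

Result:
  Sports: avg=1577.54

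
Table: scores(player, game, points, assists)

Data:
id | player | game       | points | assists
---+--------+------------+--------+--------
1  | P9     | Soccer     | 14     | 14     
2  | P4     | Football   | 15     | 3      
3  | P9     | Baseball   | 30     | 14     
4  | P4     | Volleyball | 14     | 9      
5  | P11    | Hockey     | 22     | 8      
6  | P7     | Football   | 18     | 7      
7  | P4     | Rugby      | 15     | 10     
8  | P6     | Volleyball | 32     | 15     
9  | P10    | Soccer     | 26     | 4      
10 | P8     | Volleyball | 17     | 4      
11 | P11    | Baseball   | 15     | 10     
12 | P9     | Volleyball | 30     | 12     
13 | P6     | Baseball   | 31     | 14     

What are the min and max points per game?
SELECT game, MIN(points), MAX(points)
FROM scores
GROUP BY game

Result:
  Baseball: min=15, max=31
  Football: min=15, max=18
  Hockey: min=22, max=22
  Rugby: min=15, max=15
  Soccer: min=14, max=26
  Volleyball: min=14, max=32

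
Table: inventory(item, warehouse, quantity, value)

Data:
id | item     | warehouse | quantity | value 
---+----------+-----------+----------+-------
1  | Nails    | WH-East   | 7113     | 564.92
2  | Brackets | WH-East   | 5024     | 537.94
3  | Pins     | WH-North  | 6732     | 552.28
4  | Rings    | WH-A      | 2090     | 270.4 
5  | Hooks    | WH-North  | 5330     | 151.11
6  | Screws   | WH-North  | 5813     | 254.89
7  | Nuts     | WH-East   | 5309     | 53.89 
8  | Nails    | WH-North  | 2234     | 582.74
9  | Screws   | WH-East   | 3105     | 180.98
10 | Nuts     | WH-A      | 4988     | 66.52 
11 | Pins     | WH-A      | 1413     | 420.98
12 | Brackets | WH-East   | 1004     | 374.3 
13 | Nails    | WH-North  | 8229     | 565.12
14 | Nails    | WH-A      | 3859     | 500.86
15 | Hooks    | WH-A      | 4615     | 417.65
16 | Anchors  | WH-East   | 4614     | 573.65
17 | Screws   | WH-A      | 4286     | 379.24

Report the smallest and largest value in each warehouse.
SELECT warehouse, MIN(value), MAX(value)
FROM inventory
GROUP BY warehouse

Result:
  WH-A: min=66.52, max=500.86
  WH-East: min=53.89, max=573.65
  WH-North: min=151.11, max=582.74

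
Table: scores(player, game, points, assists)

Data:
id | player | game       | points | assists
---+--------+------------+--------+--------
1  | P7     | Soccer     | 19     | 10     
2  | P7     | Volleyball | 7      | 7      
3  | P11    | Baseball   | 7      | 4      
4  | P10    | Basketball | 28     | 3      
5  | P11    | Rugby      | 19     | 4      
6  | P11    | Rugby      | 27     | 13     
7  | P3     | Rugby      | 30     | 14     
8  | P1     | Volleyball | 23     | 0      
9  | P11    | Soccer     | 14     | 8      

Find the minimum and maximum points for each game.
SELECT game, MIN(points), MAX(points)
FROM scores
GROUP BY game

Result:
  Baseball: min=7, max=7
  Basketball: min=28, max=28
  Rugby: min=19, max=30
  Soccer: min=14, max=19
  Volleyball: min=7, max=23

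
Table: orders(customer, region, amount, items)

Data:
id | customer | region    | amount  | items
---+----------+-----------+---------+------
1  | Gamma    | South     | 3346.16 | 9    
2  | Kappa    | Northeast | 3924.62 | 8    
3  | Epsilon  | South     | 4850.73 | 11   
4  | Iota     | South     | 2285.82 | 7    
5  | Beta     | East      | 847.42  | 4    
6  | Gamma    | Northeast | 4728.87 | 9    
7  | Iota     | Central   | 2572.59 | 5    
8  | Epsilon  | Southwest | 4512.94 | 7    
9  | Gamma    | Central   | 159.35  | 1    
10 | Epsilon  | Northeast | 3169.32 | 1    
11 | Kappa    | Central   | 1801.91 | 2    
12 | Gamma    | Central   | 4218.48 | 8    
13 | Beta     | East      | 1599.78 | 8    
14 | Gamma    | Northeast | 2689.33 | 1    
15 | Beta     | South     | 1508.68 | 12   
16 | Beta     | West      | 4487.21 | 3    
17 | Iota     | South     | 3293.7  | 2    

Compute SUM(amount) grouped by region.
SELECT region, SUM(amount) as result
FROM orders
GROUP BY region

Result:
  Central: 8752.33
  East: 2447.20
  Northeast: 14512.14
  South: 15285.09
  Southwest: 4512.94
  West: 4487.21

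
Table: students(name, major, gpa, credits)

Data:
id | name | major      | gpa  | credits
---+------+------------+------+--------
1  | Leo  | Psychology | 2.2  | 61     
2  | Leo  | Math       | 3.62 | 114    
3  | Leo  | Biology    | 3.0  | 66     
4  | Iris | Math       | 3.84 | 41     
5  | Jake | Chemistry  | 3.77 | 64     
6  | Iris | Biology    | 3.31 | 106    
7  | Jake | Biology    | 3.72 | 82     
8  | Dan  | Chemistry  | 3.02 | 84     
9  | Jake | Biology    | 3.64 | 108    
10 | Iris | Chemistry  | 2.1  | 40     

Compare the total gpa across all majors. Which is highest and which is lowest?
SELECT major, SUM(gpa)
FROM students
GROUP BY major
ORDER BY SUM(gpa)

All groups:
  Psychology: 2.20
  Math: 7.46
  Chemistry: 8.89
  Biology: 13.67

Highest: Biology (13.67)
Lowest: Psychology (2.20)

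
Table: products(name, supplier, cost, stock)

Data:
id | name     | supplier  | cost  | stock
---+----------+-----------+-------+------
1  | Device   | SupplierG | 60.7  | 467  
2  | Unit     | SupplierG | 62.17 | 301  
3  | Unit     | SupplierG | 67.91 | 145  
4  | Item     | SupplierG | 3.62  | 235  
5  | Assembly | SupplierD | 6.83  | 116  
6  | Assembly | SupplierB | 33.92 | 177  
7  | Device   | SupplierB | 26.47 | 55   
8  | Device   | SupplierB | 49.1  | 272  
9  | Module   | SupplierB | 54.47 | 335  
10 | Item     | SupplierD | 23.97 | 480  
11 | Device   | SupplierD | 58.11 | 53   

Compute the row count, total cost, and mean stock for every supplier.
SELECT supplier,
       COUNT(*) as cnt,
       SUM(cost) as total_cost,
       AVG(stock) as avg_stock
FROM products
GROUP BY supplier

Result:
  SupplierB: 4 records, 163.96 total cost, 209.75 avg stock
  SupplierD: 3 records, 88.91 total cost, 216.33 avg stock
  SupplierG: 4 records, 194.40 total cost, 287.00 avg stock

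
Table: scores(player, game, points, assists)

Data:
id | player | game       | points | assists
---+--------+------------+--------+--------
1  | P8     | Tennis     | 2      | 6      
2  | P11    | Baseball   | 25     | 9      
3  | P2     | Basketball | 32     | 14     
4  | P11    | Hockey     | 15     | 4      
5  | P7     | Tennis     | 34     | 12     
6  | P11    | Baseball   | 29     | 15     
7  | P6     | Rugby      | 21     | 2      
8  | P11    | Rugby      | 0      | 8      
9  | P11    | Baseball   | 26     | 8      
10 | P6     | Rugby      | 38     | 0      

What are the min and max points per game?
SELECT game, MIN(points), MAX(points)
FROM scores
GROUP BY game

Result:
  Baseball: min=25, max=29
  Basketball: min=32, max=32
  Hockey: min=15, max=15
  Rugby: min=0, max=38
  Tennis: min=2, max=34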